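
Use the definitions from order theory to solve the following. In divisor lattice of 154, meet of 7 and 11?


In a divisor lattice, meet = gcd (greatest common divisor).
By Euclidean algorithm or factoring: gcd(7,11) = 1


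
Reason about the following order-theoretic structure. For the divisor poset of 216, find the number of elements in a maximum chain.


A chain is a totally ordered subset; we count the number of elements in a maximum chain.
Compute, for each element x, the size of the longest chain ending at x:
  1: 1
  2: 2
  3: 2
  4: 3
  9: 3
  6: 3
  ...
A maximum chain: 1 < 2 < 4 < 8 < 24 < 72 < 216
Number of elements in the longest chain: 7


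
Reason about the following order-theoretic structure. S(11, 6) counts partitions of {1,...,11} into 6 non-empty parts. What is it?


S(n,k) = k*S(n-1,k) + S(n-1,k-1).
S(10,6) = 22827, S(10,5) = 42525
S(11,6) = 6*22827 + 42525 = 136962 + 42525
S(11,6) = 179487


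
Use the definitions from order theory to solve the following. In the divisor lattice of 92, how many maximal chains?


A maximal chain goes from the minimum element to a maximal element via cover relations.
Counting all min-to-max paths in the cover graph.
Total maximal chains: 3


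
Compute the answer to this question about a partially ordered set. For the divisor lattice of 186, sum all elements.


sigma(n) = sum of divisors.
Divisors of 186: [1, 2, 3, 6, 31, 62, 93, 186]
Sum = 384


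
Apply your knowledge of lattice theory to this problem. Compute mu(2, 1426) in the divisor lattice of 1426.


In a divisor lattice, mu(a,b) = mu(b/a) where mu is the classical Mobius function.
b/a = 1426/2 = 713
Prime factorization of 713: primes [23, 31]
713 is squarefree with 2 prime factor(s), so mu(713) = (-1)^2 = 1


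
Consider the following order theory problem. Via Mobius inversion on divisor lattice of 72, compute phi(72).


phi(n) = n * prod_{p|n} (1 - 1/p).
Prime divisors of 72: [2, 3]
phi(72) = 72 * (1 - 1/2) * (1 - 1/3)
phi(72) = 24


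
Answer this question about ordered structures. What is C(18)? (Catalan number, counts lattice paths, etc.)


C(n) = C(2n, n) / (n+1).
C(36, 18) = 9075135300
C(18) = 9075135300 / 19 = 477638700


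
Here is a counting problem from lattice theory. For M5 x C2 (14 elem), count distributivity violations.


Distributive law: a ^ (b v c) = (a ^ b) v (a ^ c).
Check all 14^3 = 2744 ordered triples (a,b,c).
  e.g. a=(a1,0), b=(a2,0), c=(a3,0): lhs=(a1,0) != rhs=(0,0)
  e.g. a=(a1,0), b=(a2,0), c=(a3,1): lhs=(a1,0) != rhs=(0,0)
Total violating triples: 480


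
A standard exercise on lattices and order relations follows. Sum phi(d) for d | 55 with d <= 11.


Divisors of 55 up to 11: [1, 5, 11]
phi values: [1, 4, 10]
Sum = 15


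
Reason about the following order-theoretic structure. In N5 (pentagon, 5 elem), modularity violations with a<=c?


Modular law: if a <= c then a v (b ^ c) = (a v b) ^ c.
Check all triples (a,b,c) with a <= c among 5 elements.
  e.g. a=a, b=c, c=b: lhs=a != rhs=b
Total violating triples: 1


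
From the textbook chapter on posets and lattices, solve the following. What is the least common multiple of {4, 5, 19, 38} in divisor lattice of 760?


In a divisor lattice, join = lcm (least common multiple).
Compute lcm iteratively: start with first element, then lcm(current, next).
Elements: [4, 5, 19, 38]
lcm(4,5) = 20
lcm(20,19) = 380
lcm(380,38) = 380
Final lcm = 380


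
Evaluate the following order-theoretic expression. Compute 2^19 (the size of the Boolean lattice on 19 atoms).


Power set = 2^n.
2^19 = 524288


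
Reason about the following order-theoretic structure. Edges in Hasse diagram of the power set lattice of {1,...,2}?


A cover relation a -< b holds when a < b with no c strictly between.
Cover relations:
  {} -< {1}
  {} -< {2}
  {1} -< {1,2}
  {2} -< {1,2}
Total: 4


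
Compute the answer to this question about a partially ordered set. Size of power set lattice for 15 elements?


Power set = 2^n.
2^15 = 32768


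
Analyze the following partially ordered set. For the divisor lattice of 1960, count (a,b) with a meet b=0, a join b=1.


Complement pair (a,b): a meet b = bottom, a join b = top.
Here: gcd(a,b)=1 and lcm(a,b)=1960, i.e. a*b=1960 with a,b coprime.
Pairs found: (1,1960), (5,392), (8,245), (40,49), ... (4 more)
Total ordered pairs: 8


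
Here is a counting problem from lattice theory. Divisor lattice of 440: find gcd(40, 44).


In a divisor lattice, meet = gcd (greatest common divisor).
By Euclidean algorithm or factoring: gcd(40,44) = 4


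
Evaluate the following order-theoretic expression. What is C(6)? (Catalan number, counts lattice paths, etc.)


C(n) = C(2n, n) / (n+1).
C(12, 6) = 924
C(6) = 924 / 7 = 132


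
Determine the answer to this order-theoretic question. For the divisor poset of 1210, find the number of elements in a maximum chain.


A chain is a totally ordered subset; we count the number of elements in a maximum chain.
Compute, for each element x, the size of the longest chain ending at x:
  1: 1
  2: 2
  5: 2
  11: 2
  121: 3
  10: 3
  ...
A maximum chain: 1 < 2 < 10 < 110 < 1210
Number of elements in the longest chain: 5


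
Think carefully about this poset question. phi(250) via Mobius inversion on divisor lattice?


phi(n) = n * prod_{p|n} (1 - 1/p).
Prime divisors of 250: [2, 5]
phi(250) = 250 * (1 - 1/2) * (1 - 1/5)
phi(250) = 100


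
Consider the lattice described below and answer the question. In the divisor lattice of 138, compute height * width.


Height = length of longest chain minus 1; width = size of largest antichain.
A maximum chain: 1 | 23 | 69 | 138  (height 3).
A maximum antichain: {2, 3, 23}  (width 3).
Product = 3 * 3 = 9


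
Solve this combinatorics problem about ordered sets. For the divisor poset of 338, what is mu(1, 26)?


In a divisor lattice, mu(a,b) = mu(b/a) where mu is the classical Mobius function.
b/a = 26/1 = 26
Prime factorization of 26: primes [2, 13]
26 is squarefree with 2 prime factor(s), so mu(26) = (-1)^2 = 1


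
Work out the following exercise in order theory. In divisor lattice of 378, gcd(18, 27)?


Meet=gcd.
gcd(18,27)=9


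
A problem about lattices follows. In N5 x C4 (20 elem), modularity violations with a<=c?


Modular law: if a <= c then a v (b ^ c) = (a v b) ^ c.
Check all triples (a,b,c) with a <= c among 20 elements.
  e.g. a=(a,0), b=(c,0), c=(b,0): lhs=(a,0) != rhs=(b,0)
  e.g. a=(a,0), b=(c,1), c=(b,0): lhs=(a,0) != rhs=(b,0)
Total violating triples: 40


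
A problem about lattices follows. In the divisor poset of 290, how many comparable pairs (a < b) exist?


A comparable pair {a,b} has a < b or b < a in the order.
Count unordered pairs where one element is strictly below the other.
Examples: {1,2}, {1,5}, {1,10}, {1,29}, ...
Total comparable pairs: 19


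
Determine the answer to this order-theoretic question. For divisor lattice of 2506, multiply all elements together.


Divisors of 2506: [1, 2, 7, 14, 179, 358, 1253, 2506]
Product = n^(d(n)/2) = 2506^(8/2)
Product = 39438852161296


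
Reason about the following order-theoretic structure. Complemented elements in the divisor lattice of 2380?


An element a is complemented if some b has a meet b = bottom, a join b = top.
a is complemented iff gcd(a, n/a)=1, i.e. a is a unitary divisor of 2380.
Complemented elements: 1, 4, 5, 7, 17, 20, ... (10 more)
Count: 16


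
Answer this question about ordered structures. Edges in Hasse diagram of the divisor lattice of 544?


A cover relation a -< b holds when a < b with no c strictly between.
Cover relations:
  1 -< 2
  1 -< 17
  2 -< 4
  2 -< 34
  4 -< 8
  4 -< 68
  8 -< 16
  8 -< 136
  ...8 more
Total: 16


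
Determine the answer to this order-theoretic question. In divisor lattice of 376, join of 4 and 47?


In a divisor lattice, join = lcm (least common multiple).
gcd(4,47) = 1
lcm(4,47) = 4*47/gcd = 188/1 = 188


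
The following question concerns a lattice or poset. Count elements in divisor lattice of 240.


Divisors of 240: [1, 2, 3, 4, 5, 6, 8, 10, 12, 15, 16, 20, 24, 30, 40, 48, 60, 80, 120, 240]
Count: 20


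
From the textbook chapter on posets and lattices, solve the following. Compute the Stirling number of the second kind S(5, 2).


S(n,k) = k*S(n-1,k) + S(n-1,k-1).
S(4,2) = 7, S(4,1) = 1
S(5,2) = 2*7 + 1 = 14 + 1
S(5,2) = 15


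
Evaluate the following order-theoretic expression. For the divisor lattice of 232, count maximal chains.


A maximal chain goes from the minimum element to a maximal element via cover relations.
Counting all min-to-max paths in the cover graph.
Total maximal chains: 4


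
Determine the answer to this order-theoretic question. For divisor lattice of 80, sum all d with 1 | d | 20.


Interval [1,20] in divisors of 80: [1, 2, 4, 5, 10, 20]
Sum = 42


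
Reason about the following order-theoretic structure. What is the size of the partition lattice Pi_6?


B(n) = number of set partitions of an n-element set.
B(n) satisfies the recurrence: B(n+1) = sum_k C(n,k)*B(k).
B(6) = 203


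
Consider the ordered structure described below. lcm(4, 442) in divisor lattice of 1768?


Join=lcm.
gcd(4,442)=2
lcm=884


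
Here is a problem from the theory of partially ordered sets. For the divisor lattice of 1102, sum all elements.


sigma(n) = sum of divisors.
Divisors of 1102: [1, 2, 19, 29, 38, 58, 551, 1102]
Sum = 1800


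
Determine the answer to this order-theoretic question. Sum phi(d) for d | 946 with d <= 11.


Divisors of 946 up to 11: [1, 2, 11]
phi values: [1, 1, 10]
Sum = 12


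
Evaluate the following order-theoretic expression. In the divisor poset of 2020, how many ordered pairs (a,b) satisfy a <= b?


The order relation is {(a,b) : a <= b}, reflexive so it includes (a,a).
Examples: (1,1), (1,10), (1,101), (1,1010), (1,2), ...
Total ordered pairs: 54


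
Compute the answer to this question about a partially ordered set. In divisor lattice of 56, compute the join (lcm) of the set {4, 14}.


In a divisor lattice, join = lcm (least common multiple).
Compute lcm iteratively: start with first element, then lcm(current, next).
Elements: [4, 14]
lcm(4,14) = 28
Final lcm = 28


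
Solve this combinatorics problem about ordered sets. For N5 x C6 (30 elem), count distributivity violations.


Distributive law: a ^ (b v c) = (a ^ b) v (a ^ c).
Check all 30^3 = 27000 ordered triples (a,b,c).
  e.g. a=(b,0), b=(a,0), c=(c,0): lhs=(b,0) != rhs=(a,0)
  e.g. a=(b,0), b=(a,0), c=(c,1): lhs=(b,0) != rhs=(a,0)
Total violating triples: 432


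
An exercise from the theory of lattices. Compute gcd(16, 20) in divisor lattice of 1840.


In a divisor lattice, meet = gcd (greatest common divisor).
By Euclidean algorithm or factoring: gcd(16,20) = 4


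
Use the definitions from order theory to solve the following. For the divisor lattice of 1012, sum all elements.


sigma(n) = sum of divisors.
Divisors of 1012: [1, 2, 4, 11, 22, 23, 44, 46, 92, 253, 506, 1012]
Sum = 2016


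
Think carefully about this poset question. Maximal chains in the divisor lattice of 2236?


A maximal chain goes from the minimum element to a maximal element via cover relations.
Counting all min-to-max paths in the cover graph.
Total maximal chains: 12


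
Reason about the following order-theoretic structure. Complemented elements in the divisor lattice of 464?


An element a is complemented if some b has a meet b = bottom, a join b = top.
a is complemented iff gcd(a, n/a)=1, i.e. a is a unitary divisor of 464.
Complemented elements: 1, 16, 29, 464
Count: 4


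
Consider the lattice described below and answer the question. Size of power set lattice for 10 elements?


Power set = 2^n.
2^10 = 1024


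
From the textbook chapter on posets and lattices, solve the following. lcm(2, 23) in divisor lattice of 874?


Join=lcm.
gcd(2,23)=1
lcm=46


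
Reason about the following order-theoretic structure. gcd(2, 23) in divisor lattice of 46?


Meet=gcd.
gcd(2,23)=1


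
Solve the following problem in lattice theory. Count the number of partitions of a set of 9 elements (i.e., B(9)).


B(n) = number of set partitions of an n-element set.
B(n) satisfies the recurrence: B(n+1) = sum_k C(n,k)*B(k).
B(9) = 21147


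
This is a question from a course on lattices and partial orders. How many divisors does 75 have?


Divisors of 75: [1, 3, 5, 15, 25, 75]
Count: 6


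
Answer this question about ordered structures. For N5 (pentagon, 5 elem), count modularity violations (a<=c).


Modular law: if a <= c then a v (b ^ c) = (a v b) ^ c.
Check all triples (a,b,c) with a <= c among 5 elements.
  e.g. a=a, b=c, c=b: lhs=a != rhs=b
Total violating triples: 1


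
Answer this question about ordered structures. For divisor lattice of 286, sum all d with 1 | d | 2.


Interval [1,2] in divisors of 286: [1, 2]
Sum = 3


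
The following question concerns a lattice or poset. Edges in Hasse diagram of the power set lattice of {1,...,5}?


A cover relation a -< b holds when a < b with no c strictly between.
Cover relations:
  {} -< {1}
  {} -< {2}
  {} -< {3}
  {} -< {4}
  {} -< {5}
  {1} -< {1,2}
  {1} -< {1,3}
  {1} -< {1,4}
  ...72 more
Total: 80


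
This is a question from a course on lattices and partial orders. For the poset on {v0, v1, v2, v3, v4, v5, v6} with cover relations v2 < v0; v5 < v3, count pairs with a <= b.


The order relation is {(a,b) : a <= b}, reflexive so it includes (a,a).
Examples: (v0,v0), (v1,v1), (v2,v0), (v2,v2), (v3,v3), ...
Total ordered pairs: 9


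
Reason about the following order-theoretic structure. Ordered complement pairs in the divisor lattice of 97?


Complement pair (a,b): a meet b = bottom, a join b = top.
Here: gcd(a,b)=1 and lcm(a,b)=97, i.e. a*b=97 with a,b coprime.
Pairs found: (1,97), (97,1)
Total ordered pairs: 2


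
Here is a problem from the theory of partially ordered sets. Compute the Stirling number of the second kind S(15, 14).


S(n,k) = k*S(n-1,k) + S(n-1,k-1).
S(14,14) = 1, S(14,13) = 91
S(15,14) = 14*1 + 91 = 14 + 91
S(15,14) = 105


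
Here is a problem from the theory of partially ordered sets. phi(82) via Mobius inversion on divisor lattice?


phi(n) = n * prod_{p|n} (1 - 1/p).
Prime divisors of 82: [2, 41]
phi(82) = 82 * (1 - 1/2) * (1 - 1/41)
phi(82) = 40


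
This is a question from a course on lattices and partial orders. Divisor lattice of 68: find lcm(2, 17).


In a divisor lattice, join = lcm (least common multiple).
gcd(2,17) = 1
lcm(2,17) = 2*17/gcd = 34/1 = 34


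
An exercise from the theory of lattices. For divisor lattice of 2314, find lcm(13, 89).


In a divisor lattice, join = lcm (least common multiple).
Compute lcm iteratively: start with first element, then lcm(current, next).
Elements: [13, 89]
lcm(13,89) = 1157
Final lcm = 1157


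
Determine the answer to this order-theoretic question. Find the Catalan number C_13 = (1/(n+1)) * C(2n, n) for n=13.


C(n) = C(2n, n) / (n+1).
C(26, 13) = 10400600
C(13) = 10400600 / 14 = 742900


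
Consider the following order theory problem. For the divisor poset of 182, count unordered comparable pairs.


A comparable pair {a,b} has a < b or b < a in the order.
Count unordered pairs where one element is strictly below the other.
Examples: {1,2}, {1,7}, {1,13}, {1,14}, ...
Total comparable pairs: 19


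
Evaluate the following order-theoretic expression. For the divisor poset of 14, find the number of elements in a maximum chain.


A chain is a totally ordered subset; we count the number of elements in a maximum chain.
Compute, for each element x, the size of the longest chain ending at x:
  1: 1
  2: 2
  7: 2
  14: 3
A maximum chain: 1 < 2 < 14
Number of elements in the longest chain: 3


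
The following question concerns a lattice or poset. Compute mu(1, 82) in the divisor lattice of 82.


In a divisor lattice, mu(a,b) = mu(b/a) where mu is the classical Mobius function.
b/a = 82/1 = 82
Prime factorization of 82: primes [2, 41]
82 is squarefree with 2 prime factor(s), so mu(82) = (-1)^2 = 1


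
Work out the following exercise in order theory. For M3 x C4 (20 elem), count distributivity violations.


Distributive law: a ^ (b v c) = (a ^ b) v (a ^ c).
Check all 20^3 = 8000 ordered triples (a,b,c).
  e.g. a=(a1,0), b=(a2,0), c=(a3,0): lhs=(a1,0) != rhs=(0,0)
  e.g. a=(a1,0), b=(a2,0), c=(a3,1): lhs=(a1,0) != rhs=(0,0)
Total violating triples: 384


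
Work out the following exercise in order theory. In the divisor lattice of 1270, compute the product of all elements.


Divisors of 1270: [1, 2, 5, 10, 127, 254, 635, 1270]
Product = n^(d(n)/2) = 1270^(8/2)
Product = 2601446410000


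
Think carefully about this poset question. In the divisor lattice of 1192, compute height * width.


Height = length of longest chain minus 1; width = size of largest antichain.
A maximum chain: 1 | 149 | 298 | 596 | 1192  (height 4).
A maximum antichain: {2, 149}  (width 2).
Product = 4 * 2 = 8


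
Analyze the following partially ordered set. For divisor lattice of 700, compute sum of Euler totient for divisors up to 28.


Divisors of 700 up to 28: [1, 2, 4, 5, 7, 10, 14, 20, 25, 28]
phi values: [1, 1, 2, 4, 6, 4, 6, 8, 20, 12]
Sum = 64


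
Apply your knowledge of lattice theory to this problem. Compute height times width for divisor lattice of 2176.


Height = length of longest chain minus 1; width = size of largest antichain.
A maximum chain: 1 | 17 | 34 | 68 | 136 | 272 | 544 | 1088 | 2176  (height 8).
A maximum antichain: {2, 17}  (width 2).
Product = 8 * 2 = 16


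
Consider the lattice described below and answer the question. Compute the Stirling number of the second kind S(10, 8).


S(n,k) = k*S(n-1,k) + S(n-1,k-1).
S(9,8) = 36, S(9,7) = 462
S(10,8) = 8*36 + 462 = 288 + 462
S(10,8) = 750


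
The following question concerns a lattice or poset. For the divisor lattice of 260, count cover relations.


A cover relation a -< b holds when a < b with no c strictly between.
Cover relations:
  1 -< 2
  1 -< 5
  1 -< 13
  2 -< 4
  2 -< 10
  2 -< 26
  4 -< 20
  4 -< 52
  ...12 more
Total: 20


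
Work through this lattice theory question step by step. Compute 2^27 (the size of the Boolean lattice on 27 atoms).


Power set = 2^n.
2^27 = 134217728


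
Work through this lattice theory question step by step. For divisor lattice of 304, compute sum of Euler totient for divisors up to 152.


Divisors of 304 up to 152: [1, 2, 4, 8, 16, 19, 38, 76, 152]
phi values: [1, 1, 2, 4, 8, 18, 18, 36, 72]
Sum = 160


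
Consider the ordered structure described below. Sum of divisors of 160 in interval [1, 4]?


Interval [1,4] in divisors of 160: [1, 2, 4]
Sum = 7


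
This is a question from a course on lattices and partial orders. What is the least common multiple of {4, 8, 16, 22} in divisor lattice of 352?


In a divisor lattice, join = lcm (least common multiple).
Compute lcm iteratively: start with first element, then lcm(current, next).
Elements: [4, 8, 16, 22]
lcm(4,8) = 8
lcm(8,16) = 16
lcm(16,22) = 176
Final lcm = 176


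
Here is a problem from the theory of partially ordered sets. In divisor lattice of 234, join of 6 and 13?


In a divisor lattice, join = lcm (least common multiple).
gcd(6,13) = 1
lcm(6,13) = 6*13/gcd = 78/1 = 78


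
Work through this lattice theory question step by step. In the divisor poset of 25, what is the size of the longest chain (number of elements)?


A chain is a totally ordered subset; we count the number of elements in a maximum chain.
Compute, for each element x, the size of the longest chain ending at x:
  1: 1
  5: 2
  25: 3
A maximum chain: 1 < 5 < 25
Number of elements in the longest chain: 3


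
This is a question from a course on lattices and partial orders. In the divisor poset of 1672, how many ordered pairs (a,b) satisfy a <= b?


The order relation is {(a,b) : a <= b}, reflexive so it includes (a,a).
Examples: (1,1), (1,11), (1,152), (1,1672), (1,19), ...
Total ordered pairs: 90


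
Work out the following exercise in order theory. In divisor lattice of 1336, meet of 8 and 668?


In a divisor lattice, meet = gcd (greatest common divisor).
By Euclidean algorithm or factoring: gcd(8,668) = 4


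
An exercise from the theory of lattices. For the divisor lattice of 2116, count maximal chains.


A maximal chain goes from the minimum element to a maximal element via cover relations.
Counting all min-to-max paths in the cover graph.
Total maximal chains: 6


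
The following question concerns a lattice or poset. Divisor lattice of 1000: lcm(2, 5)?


Join=lcm.
gcd(2,5)=1
lcm=10


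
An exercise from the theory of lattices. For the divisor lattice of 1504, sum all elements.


sigma(n) = sum of divisors.
Divisors of 1504: [1, 2, 4, 8, 16, 32, 47, 94, 188, 376, 752, 1504]
Sum = 3024


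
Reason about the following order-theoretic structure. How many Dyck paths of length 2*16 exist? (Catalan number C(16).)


C(n) = C(2n, n) / (n+1).
C(32, 16) = 601080390
C(16) = 601080390 / 17 = 35357670


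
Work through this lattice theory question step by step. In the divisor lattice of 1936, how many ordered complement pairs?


Complement pair (a,b): a meet b = bottom, a join b = top.
Here: gcd(a,b)=1 and lcm(a,b)=1936, i.e. a*b=1936 with a,b coprime.
Pairs found: (1,1936), (16,121), (121,16), (1936,1)
Total ordered pairs: 4


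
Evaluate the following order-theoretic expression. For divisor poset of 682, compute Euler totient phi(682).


phi(n) = n * prod_{p|n} (1 - 1/p).
Prime divisors of 682: [2, 11, 31]
phi(682) = 682 * (1 - 1/2) * (1 - 1/11) * (1 - 1/31)
phi(682) = 300


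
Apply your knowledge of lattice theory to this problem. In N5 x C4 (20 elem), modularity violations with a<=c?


Modular law: if a <= c then a v (b ^ c) = (a v b) ^ c.
Check all triples (a,b,c) with a <= c among 20 elements.
  e.g. a=(a,0), b=(c,0), c=(b,0): lhs=(a,0) != rhs=(b,0)
  e.g. a=(a,0), b=(c,1), c=(b,0): lhs=(a,0) != rhs=(b,0)
Total violating triples: 40


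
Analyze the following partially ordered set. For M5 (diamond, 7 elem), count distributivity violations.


Distributive law: a ^ (b v c) = (a ^ b) v (a ^ c).
Check all 7^3 = 343 ordered triples (a,b,c).
  e.g. a=a1, b=a2, c=a3: lhs=a1 != rhs=0
  e.g. a=a1, b=a2, c=a4: lhs=a1 != rhs=0
Total violating triples: 60


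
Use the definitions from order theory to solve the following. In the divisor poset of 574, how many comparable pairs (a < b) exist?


A comparable pair {a,b} has a < b or b < a in the order.
Count unordered pairs where one element is strictly below the other.
Examples: {1,2}, {1,7}, {1,14}, {1,41}, ...
Total comparable pairs: 19


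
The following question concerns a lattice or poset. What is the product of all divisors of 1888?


Divisors of 1888: [1, 2, 4, 8, 16, 32, 59, 118, 236, 472, 944, 1888]
Product = n^(d(n)/2) = 1888^(12/2)
Product = 45291003128980701184


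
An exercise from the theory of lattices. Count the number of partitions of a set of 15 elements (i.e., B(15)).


B(n) = number of set partitions of an n-element set.
B(n) satisfies the recurrence: B(n+1) = sum_k C(n,k)*B(k).
B(15) = 1382958545


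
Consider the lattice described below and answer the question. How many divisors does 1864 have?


Divisors of 1864: [1, 2, 4, 8, 233, 466, 932, 1864]
Count: 8


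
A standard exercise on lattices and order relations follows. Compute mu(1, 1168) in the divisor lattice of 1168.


In a divisor lattice, mu(a,b) = mu(b/a) where mu is the classical Mobius function.
b/a = 1168/1 = 1168
Prime factorization of 1168: primes [2, 73]
1168 is not squarefree, so mu(1168) = 0


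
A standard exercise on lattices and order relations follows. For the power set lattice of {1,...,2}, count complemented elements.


An element a is complemented if some b has a meet b = bottom, a join b = top.
every subset A has complement S\A, so all elements are complemented.
Complemented elements: {}, {1}, {2}, {1,2}
Count: 4


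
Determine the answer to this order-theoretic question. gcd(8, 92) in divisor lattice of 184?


Meet=gcd.
gcd(8,92)=4


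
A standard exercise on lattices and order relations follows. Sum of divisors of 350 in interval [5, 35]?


Interval [5,35] in divisors of 350: [5, 35]
Sum = 40


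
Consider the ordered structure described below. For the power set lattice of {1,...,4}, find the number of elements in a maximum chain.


A chain is a totally ordered subset; we count the number of elements in a maximum chain.
Compute, for each element x, the size of the longest chain ending at x:
  {}: 1
  {1}: 2
  {2}: 2
  {3}: 2
  {4}: 2
  {1,2}: 3
  ...
A maximum chain: {} < {1} < {1,2} < {1,2,3} < {1,2,3,4}
Number of elements in the longest chain: 5


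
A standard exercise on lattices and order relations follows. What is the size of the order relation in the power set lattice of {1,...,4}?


The order relation is {(a,b) : a <= b}, reflexive so it includes (a,a).
Examples: ({},{}), ({},{1,2}), ({},{1,2,3}), ({},{1,2,3,4}), ({},{1,2,4}), ...
Total ordered pairs: 81


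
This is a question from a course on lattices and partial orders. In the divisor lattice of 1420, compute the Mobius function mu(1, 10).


In a divisor lattice, mu(a,b) = mu(b/a) where mu is the classical Mobius function.
b/a = 10/1 = 10
Prime factorization of 10: primes [2, 5]
10 is squarefree with 2 prime factor(s), so mu(10) = (-1)^2 = 1


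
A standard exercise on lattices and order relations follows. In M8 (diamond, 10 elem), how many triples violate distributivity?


Distributive law: a ^ (b v c) = (a ^ b) v (a ^ c).
Check all 10^3 = 1000 ordered triples (a,b,c).
  e.g. a=a1, b=a2, c=a3: lhs=a1 != rhs=0
  e.g. a=a1, b=a2, c=a4: lhs=a1 != rhs=0
Total violating triples: 336


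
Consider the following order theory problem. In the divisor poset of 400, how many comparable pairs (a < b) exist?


A comparable pair {a,b} has a < b or b < a in the order.
Count unordered pairs where one element is strictly below the other.
Examples: {1,2}, {1,4}, {1,5}, {1,8}, ...
Total comparable pairs: 75


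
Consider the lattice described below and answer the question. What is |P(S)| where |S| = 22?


Power set = 2^n.
2^22 = 4194304


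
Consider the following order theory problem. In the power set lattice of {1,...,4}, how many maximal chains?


A maximal chain goes from the minimum element to a maximal element via cover relations.
Counting all min-to-max paths in the cover graph.
Total maximal chains: 24


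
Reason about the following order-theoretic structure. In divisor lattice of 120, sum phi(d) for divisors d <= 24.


Divisors of 120 up to 24: [1, 2, 3, 4, 5, 6, 8, 10, 12, 15, 20, 24]
phi values: [1, 1, 2, 2, 4, 2, 4, 4, 4, 8, 8, 8]
Sum = 48


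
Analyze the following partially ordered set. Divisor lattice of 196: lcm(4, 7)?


Join=lcm.
gcd(4,7)=1
lcm=28


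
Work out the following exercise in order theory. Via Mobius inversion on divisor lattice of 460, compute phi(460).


phi(n) = n * prod_{p|n} (1 - 1/p).
Prime divisors of 460: [2, 5, 23]
phi(460) = 460 * (1 - 1/2) * (1 - 1/5) * (1 - 1/23)
phi(460) = 176


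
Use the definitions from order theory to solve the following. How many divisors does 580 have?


Divisors of 580: [1, 2, 4, 5, 10, 20, 29, 58, 116, 145, 290, 580]
Count: 12


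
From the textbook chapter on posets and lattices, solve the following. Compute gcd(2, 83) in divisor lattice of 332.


In a divisor lattice, meet = gcd (greatest common divisor).
By Euclidean algorithm or factoring: gcd(2,83) = 1


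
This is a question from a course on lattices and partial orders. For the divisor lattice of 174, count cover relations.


A cover relation a -< b holds when a < b with no c strictly between.
Cover relations:
  1 -< 2
  1 -< 3
  1 -< 29
  2 -< 6
  2 -< 58
  3 -< 6
  3 -< 87
  6 -< 174
  ...4 more
Total: 12


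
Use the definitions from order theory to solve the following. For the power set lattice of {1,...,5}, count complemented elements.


An element a is complemented if some b has a meet b = bottom, a join b = top.
every subset A has complement S\A, so all elements are complemented.
Complemented elements: {}, {1}, {2}, {3}, {4}, {5}, ... (26 more)
Count: 32


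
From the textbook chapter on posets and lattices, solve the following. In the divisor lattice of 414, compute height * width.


Height = length of longest chain minus 1; width = size of largest antichain.
A maximum chain: 1 | 23 | 69 | 207 | 414  (height 4).
A maximum antichain: {6, 9, 46, 69}  (width 4).
Product = 4 * 4 = 16


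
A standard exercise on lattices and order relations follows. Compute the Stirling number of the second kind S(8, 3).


S(n,k) = k*S(n-1,k) + S(n-1,k-1).
S(7,3) = 301, S(7,2) = 63
S(8,3) = 3*301 + 63 = 903 + 63
S(8,3) = 966


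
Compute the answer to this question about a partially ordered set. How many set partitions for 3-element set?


B(n) = number of set partitions of an n-element set.
B(n) satisfies the recurrence: B(n+1) = sum_k C(n,k)*B(k).
B(3) = 5


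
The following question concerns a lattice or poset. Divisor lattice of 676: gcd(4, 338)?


Meet=gcd.
gcd(4,338)=2


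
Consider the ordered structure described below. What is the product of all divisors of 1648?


Divisors of 1648: [1, 2, 4, 8, 16, 103, 206, 412, 824, 1648]
Product = n^(d(n)/2) = 1648^(10/2)
Product = 12155869717331968


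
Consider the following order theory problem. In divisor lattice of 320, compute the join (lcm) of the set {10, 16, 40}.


In a divisor lattice, join = lcm (least common multiple).
Compute lcm iteratively: start with first element, then lcm(current, next).
Elements: [10, 16, 40]
lcm(10,16) = 80
lcm(80,40) = 80
Final lcm = 80


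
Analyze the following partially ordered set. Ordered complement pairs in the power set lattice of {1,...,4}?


Complement pair (a,b): a meet b = bottom, a join b = top.
Here: A intersect B = {} and A union B = {1,...,4}.
Pairs found: ({},{1,2,3,4}), ({1},{2,3,4}), ({2},{1,3,4}), ({3},{1,2,4}), ... (12 more)
Total ordered pairs: 16


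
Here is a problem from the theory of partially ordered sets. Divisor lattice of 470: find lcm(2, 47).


In a divisor lattice, join = lcm (least common multiple).
gcd(2,47) = 1
lcm(2,47) = 2*47/gcd = 94/1 = 94


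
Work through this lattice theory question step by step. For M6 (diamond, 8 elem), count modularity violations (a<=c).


Modular law: if a <= c then a v (b ^ c) = (a v b) ^ c.
Check all triples (a,b,c) with a <= c among 8 elements.
This lattice is modular (diamonds M_m and their chain-products are modular).
Total violating triples: 0


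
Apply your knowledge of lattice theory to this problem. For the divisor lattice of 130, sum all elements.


sigma(n) = sum of divisors.
Divisors of 130: [1, 2, 5, 10, 13, 26, 65, 130]
Sum = 252


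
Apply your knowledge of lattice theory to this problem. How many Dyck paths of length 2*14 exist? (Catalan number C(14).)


C(n) = C(2n, n) / (n+1).
C(28, 14) = 40116600
C(14) = 40116600 / 15 = 2674440


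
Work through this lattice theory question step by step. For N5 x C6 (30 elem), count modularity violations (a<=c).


Modular law: if a <= c then a v (b ^ c) = (a v b) ^ c.
Check all triples (a,b,c) with a <= c among 30 elements.
  e.g. a=(a,0), b=(c,0), c=(b,0): lhs=(a,0) != rhs=(b,0)
  e.g. a=(a,0), b=(c,1), c=(b,0): lhs=(a,0) != rhs=(b,0)
Total violating triples: 126


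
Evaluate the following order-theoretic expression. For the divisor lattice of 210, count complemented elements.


An element a is complemented if some b has a meet b = bottom, a join b = top.
a is complemented iff gcd(a, n/a)=1, i.e. a is a unitary divisor of 210.
Complemented elements: 1, 2, 3, 5, 6, 7, ... (10 more)
Count: 16


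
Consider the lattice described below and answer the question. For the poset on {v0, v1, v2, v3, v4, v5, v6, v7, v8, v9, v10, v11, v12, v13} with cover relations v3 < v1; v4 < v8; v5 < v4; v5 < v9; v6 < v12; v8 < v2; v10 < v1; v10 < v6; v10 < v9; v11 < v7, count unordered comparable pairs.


A comparable pair {a,b} has a < b or b < a in the order.
Count unordered pairs where one element is strictly below the other.
Examples: {v1,v3}, {v1,v10}, {v2,v4}, {v2,v5}, ...
Total comparable pairs: 14


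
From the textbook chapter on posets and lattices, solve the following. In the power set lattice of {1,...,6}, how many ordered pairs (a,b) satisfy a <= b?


The order relation is {(a,b) : a <= b}, reflexive so it includes (a,a).
Examples: ({},{}), ({},{1,2}), ({},{1,2,3}), ({},{1,2,3,4}), ({},{1,2,3,4,5}), ...
Total ordered pairs: 729


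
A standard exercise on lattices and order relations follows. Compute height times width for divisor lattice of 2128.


Height = length of longest chain minus 1; width = size of largest antichain.
A maximum chain: 1 | 19 | 133 | 266 | 532 | 1064 | 2128  (height 6).
A maximum antichain: {4, 14, 38, 133}  (width 4).
Product = 6 * 4 = 24


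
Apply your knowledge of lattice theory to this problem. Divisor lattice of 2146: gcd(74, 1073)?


Meet=gcd.
gcd(74,1073)=37


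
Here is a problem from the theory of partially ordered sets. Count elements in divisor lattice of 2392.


Divisors of 2392: [1, 2, 4, 8, 13, 23, 26, 46, 52, 92, 104, 184, 299, 598, 1196, 2392]
Count: 16


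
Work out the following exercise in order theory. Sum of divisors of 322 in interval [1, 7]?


Interval [1,7] in divisors of 322: [1, 7]
Sum = 8


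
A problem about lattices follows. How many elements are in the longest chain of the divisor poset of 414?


A chain is a totally ordered subset; we count the number of elements in a maximum chain.
Compute, for each element x, the size of the longest chain ending at x:
  1: 1
  2: 2
  3: 2
  23: 2
  9: 3
  6: 3
  ...
A maximum chain: 1 < 2 < 6 < 18 < 414
Number of elements in the longest chain: 5


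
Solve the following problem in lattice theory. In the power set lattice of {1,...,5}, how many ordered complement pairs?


Complement pair (a,b): a meet b = bottom, a join b = top.
Here: A intersect B = {} and A union B = {1,...,5}.
Pairs found: ({},{1,2,3,4,5}), ({1},{2,3,4,5}), ({2},{1,3,4,5}), ({3},{1,2,4,5}), ... (28 more)
Total ordered pairs: 32


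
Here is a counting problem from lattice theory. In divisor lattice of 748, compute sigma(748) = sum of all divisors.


sigma(n) = sum of divisors.
Divisors of 748: [1, 2, 4, 11, 17, 22, 34, 44, 68, 187, 374, 748]
Sum = 1512


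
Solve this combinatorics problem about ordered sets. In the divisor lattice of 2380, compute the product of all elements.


Divisors of 2380: [1, 2, 4, 5, 7, 10, 14, 17, 20, 28, 34, 35, 68, 70, 85, 119, 140, 170, 238, 340, 476, 595, 1190, 2380]
Product = n^(d(n)/2) = 2380^(24/2)
Product = 33031134065402989058412384256000000000000


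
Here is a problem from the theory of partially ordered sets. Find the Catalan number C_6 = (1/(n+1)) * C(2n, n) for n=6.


C(n) = C(2n, n) / (n+1).
C(12, 6) = 924
C(6) = 924 / 7 = 132


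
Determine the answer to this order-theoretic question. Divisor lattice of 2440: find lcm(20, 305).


In a divisor lattice, join = lcm (least common multiple).
gcd(20,305) = 5
lcm(20,305) = 20*305/gcd = 6100/5 = 1220


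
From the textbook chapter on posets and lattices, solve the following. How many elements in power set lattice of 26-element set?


Power set = 2^n.
2^26 = 67108864


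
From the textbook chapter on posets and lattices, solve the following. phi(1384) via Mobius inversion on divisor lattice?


phi(n) = n * prod_{p|n} (1 - 1/p).
Prime divisors of 1384: [2, 173]
phi(1384) = 1384 * (1 - 1/2) * (1 - 1/173)
phi(1384) = 688


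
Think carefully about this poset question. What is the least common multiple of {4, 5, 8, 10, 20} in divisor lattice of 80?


In a divisor lattice, join = lcm (least common multiple).
Compute lcm iteratively: start with first element, then lcm(current, next).
Elements: [4, 5, 8, 10, 20]
lcm(4,5) = 20
lcm(20,8) = 40
lcm(40,10) = 40
lcm(40,20) = 40
Final lcm = 40


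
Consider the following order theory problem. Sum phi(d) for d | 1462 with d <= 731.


Divisors of 1462 up to 731: [1, 2, 17, 34, 43, 86, 731]
phi values: [1, 1, 16, 16, 42, 42, 672]
Sum = 790


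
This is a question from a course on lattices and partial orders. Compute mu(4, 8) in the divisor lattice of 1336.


In a divisor lattice, mu(a,b) = mu(b/a) where mu is the classical Mobius function.
b/a = 8/4 = 2
Prime factorization of 2: primes [2]
2 is squarefree with 1 prime factor(s), so mu(2) = (-1)^1 = -1


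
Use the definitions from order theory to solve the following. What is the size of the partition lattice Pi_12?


B(n) = number of set partitions of an n-element set.
B(n) satisfies the recurrence: B(n+1) = sum_k C(n,k)*B(k).
B(12) = 4213597


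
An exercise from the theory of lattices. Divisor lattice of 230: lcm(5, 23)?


Join=lcm.
gcd(5,23)=1
lcm=115


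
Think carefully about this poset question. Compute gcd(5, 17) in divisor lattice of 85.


In a divisor lattice, meet = gcd (greatest common divisor).
By Euclidean algorithm or factoring: gcd(5,17) = 1


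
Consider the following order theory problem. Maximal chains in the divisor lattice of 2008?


A maximal chain goes from the minimum element to a maximal element via cover relations.
Counting all min-to-max paths in the cover graph.
Total maximal chains: 4


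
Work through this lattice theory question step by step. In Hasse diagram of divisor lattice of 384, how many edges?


A cover relation a -< b holds when a < b with no c strictly between.
Cover relations:
  1 -< 2
  1 -< 3
  2 -< 4
  2 -< 6
  3 -< 6
  4 -< 8
  4 -< 12
  6 -< 12
  ...14 more
Total: 22


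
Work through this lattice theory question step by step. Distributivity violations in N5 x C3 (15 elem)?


Distributive law: a ^ (b v c) = (a ^ b) v (a ^ c).
Check all 15^3 = 3375 ordered triples (a,b,c).
  e.g. a=(b,0), b=(a,0), c=(c,0): lhs=(b,0) != rhs=(a,0)
  e.g. a=(b,0), b=(a,0), c=(c,1): lhs=(b,0) != rhs=(a,0)
Total violating triples: 54


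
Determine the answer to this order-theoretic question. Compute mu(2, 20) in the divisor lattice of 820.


In a divisor lattice, mu(a,b) = mu(b/a) where mu is the classical Mobius function.
b/a = 20/2 = 10
Prime factorization of 10: primes [2, 5]
10 is squarefree with 2 prime factor(s), so mu(10) = (-1)^2 = 1


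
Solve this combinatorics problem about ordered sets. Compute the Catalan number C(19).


C(n) = C(2n, n) / (n+1).
C(38, 19) = 35345263800
C(19) = 35345263800 / 20 = 1767263190


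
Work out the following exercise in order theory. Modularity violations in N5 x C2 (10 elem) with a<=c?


Modular law: if a <= c then a v (b ^ c) = (a v b) ^ c.
Check all triples (a,b,c) with a <= c among 10 elements.
  e.g. a=(a,0), b=(c,0), c=(b,0): lhs=(a,0) != rhs=(b,0)
  e.g. a=(a,0), b=(c,1), c=(b,0): lhs=(a,0) != rhs=(b,0)
Total violating triples: 6


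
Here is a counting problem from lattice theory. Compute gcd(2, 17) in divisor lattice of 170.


In a divisor lattice, meet = gcd (greatest common divisor).
By Euclidean algorithm or factoring: gcd(2,17) = 1


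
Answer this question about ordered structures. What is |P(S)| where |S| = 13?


Power set = 2^n.
2^13 = 8192


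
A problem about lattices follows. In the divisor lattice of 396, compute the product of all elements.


Divisors of 396: [1, 2, 3, 4, 6, 9, 11, 12, 18, 22, 33, 36, 44, 66, 99, 132, 198, 396]
Product = n^(d(n)/2) = 396^(18/2)
Product = 239473065324351559827456


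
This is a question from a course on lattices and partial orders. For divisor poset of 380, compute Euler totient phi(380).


phi(n) = n * prod_{p|n} (1 - 1/p).
Prime divisors of 380: [2, 5, 19]
phi(380) = 380 * (1 - 1/2) * (1 - 1/5) * (1 - 1/19)
phi(380) = 144
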